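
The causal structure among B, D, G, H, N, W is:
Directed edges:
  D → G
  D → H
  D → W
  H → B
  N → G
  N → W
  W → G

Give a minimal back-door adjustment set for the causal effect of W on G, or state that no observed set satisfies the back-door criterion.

W→G: minimal back-door set {D, N}.

desc(W)\{W}={G}; candidates ⊆ {B,D,H,N}.
size 0: {}; under {} W still reaches {B,D,G,H,N} ∋ G.
size 1: {B}, {D}, {H} …(+1); under {B} W still reaches {D,G,H,N} ∋ G.
{D,N}: W⊥G given {D,N} in G with W→· removed — back-door holds.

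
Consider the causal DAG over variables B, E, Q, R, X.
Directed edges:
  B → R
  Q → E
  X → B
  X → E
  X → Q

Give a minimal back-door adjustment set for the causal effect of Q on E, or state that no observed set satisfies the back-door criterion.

desc(Q)\{Q}={E}; candidates ⊆ {B,R,X}.
size 0: {}; under {} Q still reaches {B,E,R,X} ∋ E.
{X}: Q⊥E given {X} in G with Q→· removed — back-door holds.

Q→E: minimal back-door set {X}.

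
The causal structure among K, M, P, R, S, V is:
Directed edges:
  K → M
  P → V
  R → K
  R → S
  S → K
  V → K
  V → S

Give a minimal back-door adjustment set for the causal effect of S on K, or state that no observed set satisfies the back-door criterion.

S→K: minimal back-door set {R, V}.

desc(S)\{S}={K,M}; candidates ⊆ {P,R,V}.
size 0: {}; under {} S still reaches {K,M,P,R,V} ∋ K.
size 1: {P}, {R}, {V}; under {P} S still reaches {K,M,R,V} ∋ K.
{R,V}: S⊥K given {R,V} in G with S→· removed — back-door holds.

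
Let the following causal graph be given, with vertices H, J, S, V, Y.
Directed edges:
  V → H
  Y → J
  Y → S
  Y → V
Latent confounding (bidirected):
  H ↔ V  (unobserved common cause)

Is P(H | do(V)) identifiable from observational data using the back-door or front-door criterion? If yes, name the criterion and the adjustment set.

desc(V)\{V}={H}; candidates ⊆ {J,S,Y}.
V↔H: latent back-door arc(s) into V.
size 0: {}; under {} V still reaches {H,J,S,Y} ∋ H.
size 1: {J}, {S}, {Y}; under {J} V still reaches {H,S,Y} ∋ H.
size 2: {J,S}, {J,Y}, {S,Y}; under {J,S} V still reaches {H,Y} ∋ H.
V↔H cannot be blocked by any observed set — no back-door set.
No mediator lies on a directed V→…→H path.
Neither criterion identifies P(H|do(V)) in this graph.

P(H|do(V)): not identifiable (no BD/FD set).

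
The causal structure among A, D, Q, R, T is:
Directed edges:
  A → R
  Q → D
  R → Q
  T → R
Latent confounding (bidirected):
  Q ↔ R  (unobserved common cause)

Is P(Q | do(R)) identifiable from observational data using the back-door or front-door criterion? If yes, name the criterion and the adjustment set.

desc(R)\{R}={D,Q}; candidates ⊆ {A,T}.
R↔Q: latent back-door arc(s) into R.
size 0: {}; under {} R still reaches {A,D,Q,T} ∋ Q.
size 1: {A}, {T}; under {A} R still reaches {D,Q,T} ∋ Q.
size 2: {A,T}; under {A,T} R still reaches {D,Q} ∋ Q.
R↔Q cannot be blocked by any observed set — no back-door set.
No mediator lies on a directed R→…→Q path.
Neither criterion identifies P(Q|do(R)) in this graph.

P(Q|do(R)): not identifiable (no BD/FD set).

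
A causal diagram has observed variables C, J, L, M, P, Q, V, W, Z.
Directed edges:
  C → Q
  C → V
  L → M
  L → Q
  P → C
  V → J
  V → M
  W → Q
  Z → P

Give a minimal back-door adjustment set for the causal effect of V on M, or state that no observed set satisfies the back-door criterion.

V→M: minimal back-door set ∅.

desc(V)\{V}={J,M}; candidates ⊆ {C,L,P,Q,W,Z}.
∅: V⊥M given ∅ in G with V→· removed — back-door holds.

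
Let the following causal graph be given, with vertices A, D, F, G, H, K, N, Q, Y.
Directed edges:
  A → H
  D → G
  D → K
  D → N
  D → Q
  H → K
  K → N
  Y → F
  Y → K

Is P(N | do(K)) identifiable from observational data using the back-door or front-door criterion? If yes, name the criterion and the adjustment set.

P(N|do(K)): backdoor, adjust for {D}.

desc(K)\{K}={N}; candidates ⊆ {A,D,F,G,H,Q,Y}.
size 0: {}; under {} K still reaches {A,D,F,G,H,N,Q,Y} ∋ N.
{D}: K⊥N given {D} in G with K→· removed — back-door holds.
P(N|do(K)) = Σ_{D} P(N|K,D)·P(D).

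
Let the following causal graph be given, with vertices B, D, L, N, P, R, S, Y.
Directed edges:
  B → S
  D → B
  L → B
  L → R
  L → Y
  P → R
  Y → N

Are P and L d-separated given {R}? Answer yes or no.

No — P and L are d-connected given {R}.

Bayes-Ball from P | {R} reaches {B,L,N,S,Y}.
L ∈ reach(P|{R}) ⇒ P ⊥̸ L | {R}.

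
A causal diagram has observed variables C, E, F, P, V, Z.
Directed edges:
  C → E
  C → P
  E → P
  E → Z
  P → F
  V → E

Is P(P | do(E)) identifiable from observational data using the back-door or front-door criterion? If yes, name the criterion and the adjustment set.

P(P|do(E)): backdoor, adjust for {C}.

desc(E)\{E}={F,P,Z}; candidates ⊆ {C,V}.
size 0: {}; under {} E still reaches {C,F,P,V} ∋ P.
{C}: E⊥P given {C} in G with E→· removed — back-door holds.
P(P|do(E)) = Σ_{C} P(P|E,C)·P(C).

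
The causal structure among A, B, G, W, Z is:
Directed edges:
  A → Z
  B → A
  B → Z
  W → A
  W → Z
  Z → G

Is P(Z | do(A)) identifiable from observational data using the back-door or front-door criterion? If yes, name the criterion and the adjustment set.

P(Z|do(A)): backdoor, adjust for {B, W}.

desc(A)\{A}={G,Z}; candidates ⊆ {B,W}.
size 0: {}; under {} A still reaches {B,G,W,Z} ∋ Z.
size 1: {B}, {W}; under {B} A still reaches {G,W,Z} ∋ Z.
{B,W}: A⊥Z given {B,W} in G with A→· removed — back-door holds.
P(Z|do(A)) = Σ_{B,W} P(Z|A,B,W)·P(B,W).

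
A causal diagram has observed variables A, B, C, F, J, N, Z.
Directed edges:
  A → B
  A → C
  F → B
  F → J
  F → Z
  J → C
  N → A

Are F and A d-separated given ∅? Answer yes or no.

Yes — F ⊥ A | ∅.

Bayes-Ball from F | ∅ reaches {B,C,J,Z}.
A ∉ reach(F|∅) ⇒ F ⊥ A | ∅.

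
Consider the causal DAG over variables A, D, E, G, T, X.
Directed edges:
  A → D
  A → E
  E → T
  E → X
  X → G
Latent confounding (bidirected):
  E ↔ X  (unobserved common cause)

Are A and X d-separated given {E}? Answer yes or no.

No — A and X are d-connected given {E}.

Bayes-Ball from A | {E} reaches {D,G,X}.
X ∈ reach(A|{E}) ⇒ A ⊥̸ X | {E}.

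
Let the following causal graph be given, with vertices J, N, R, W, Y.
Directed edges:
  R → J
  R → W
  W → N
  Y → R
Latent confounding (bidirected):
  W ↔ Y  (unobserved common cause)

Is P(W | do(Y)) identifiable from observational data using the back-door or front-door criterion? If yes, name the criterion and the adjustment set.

desc(Y)\{Y}={J,N,R,W}; candidates ⊆ {—}.
Y↔W: latent back-door arc(s) into Y.
size 0: {}; under {} Y still reaches {N,W} ∋ W.
Y↔W cannot be blocked by any observed set — no back-door set.
{R}: (i) intercepts every directed Y→W path; (ii) no back-door Y→{R}; (iii) {Y} blocks every back-door {R}→W. Front-door holds.
P(W|do(Y)) = Σ_{R} P(R|Y) Σ_{Y'} P(W|R,Y')P(Y').

P(W|do(Y)): frontdoor, adjust for {R}.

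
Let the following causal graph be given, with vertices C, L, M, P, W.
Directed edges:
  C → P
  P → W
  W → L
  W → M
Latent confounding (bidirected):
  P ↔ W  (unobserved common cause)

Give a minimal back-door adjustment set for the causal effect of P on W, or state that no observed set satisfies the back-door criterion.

P→W: no observed back-door set.

desc(P)\{P}={L,M,W}; candidates ⊆ {C}.
P↔W: latent back-door arc(s) into P.
size 0: {}; under {} P still reaches {C,L,M,W} ∋ W.
size 1: {C}; under {C} P still reaches {L,M,W} ∋ W.
P↔W cannot be blocked by any observed set — no back-door set.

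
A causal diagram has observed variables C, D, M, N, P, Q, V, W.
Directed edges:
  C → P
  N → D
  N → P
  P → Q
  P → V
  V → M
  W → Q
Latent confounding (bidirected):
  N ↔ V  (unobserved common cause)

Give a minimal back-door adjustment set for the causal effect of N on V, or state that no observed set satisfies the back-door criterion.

desc(N)\{N}={D,M,P,Q,V}; candidates ⊆ {C,W}.
N↔V: latent back-door arc(s) into N.
size 0: {}; under {} N still reaches {M,V} ∋ V.
size 1: {C}, {W}; under {C} N still reaches {M,V} ∋ V.
size 2: {C,W}; under {C,W} N still reaches {M,V} ∋ V.
N↔V cannot be blocked by any observed set — no back-door set.

N→V: no observed back-door set.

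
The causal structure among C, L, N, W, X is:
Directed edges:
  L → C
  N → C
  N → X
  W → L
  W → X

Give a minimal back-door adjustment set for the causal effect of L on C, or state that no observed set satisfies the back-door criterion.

L→C: minimal back-door set ∅.

desc(L)\{L}={C}; candidates ⊆ {N,W,X}.
∅: L⊥C given ∅ in G with L→· removed — back-door holds.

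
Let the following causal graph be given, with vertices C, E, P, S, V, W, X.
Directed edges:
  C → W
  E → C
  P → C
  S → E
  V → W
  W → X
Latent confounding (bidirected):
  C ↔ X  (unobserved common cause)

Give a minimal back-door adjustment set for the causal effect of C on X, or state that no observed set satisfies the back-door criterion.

desc(C)\{C}={W,X}; candidates ⊆ {E,P,S,V}.
C↔X: latent back-door arc(s) into C.
size 0: {}; under {} C still reaches {E,P,S,X} ∋ X.
size 1: {E}, {P}, {S} …(+1); under {E} C still reaches {P,X} ∋ X.
size 2: {E,P}, {E,S}, {E,V} …(+3); under {E,P} C still reaches {X} ∋ X.
C↔X cannot be blocked by any observed set — no back-door set.

C→X: no observed back-door set.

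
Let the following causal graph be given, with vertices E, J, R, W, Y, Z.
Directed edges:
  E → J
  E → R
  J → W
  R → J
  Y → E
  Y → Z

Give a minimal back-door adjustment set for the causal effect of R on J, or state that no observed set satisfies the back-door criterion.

desc(R)\{R}={J,W}; candidates ⊆ {E,Y,Z}.
size 0: {}; under {} R still reaches {E,J,W,Y,Z} ∋ J.
{E}: R⊥J given {E} in G with R→· removed — back-door holds.

R→J: minimal back-door set {E}.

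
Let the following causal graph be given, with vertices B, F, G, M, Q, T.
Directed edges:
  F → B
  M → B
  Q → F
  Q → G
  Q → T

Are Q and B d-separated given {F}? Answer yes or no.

Bayes-Ball from Q | {F} reaches {G,T}.
B ∉ reach(Q|{F}) ⇒ Q ⊥ B | {F}.

Yes — Q ⊥ B | {F}.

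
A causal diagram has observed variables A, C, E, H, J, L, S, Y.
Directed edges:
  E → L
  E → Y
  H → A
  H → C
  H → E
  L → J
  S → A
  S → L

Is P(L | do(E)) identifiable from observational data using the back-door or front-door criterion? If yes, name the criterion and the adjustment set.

P(L|do(E)): backdoor, adjust for ∅.

desc(E)\{E}={J,L,Y}; candidates ⊆ {A,C,H,S}.
∅: E⊥L given ∅ in G with E→· removed — back-door holds.
P(L|do(E)) = P(L|E) — no adjustment needed.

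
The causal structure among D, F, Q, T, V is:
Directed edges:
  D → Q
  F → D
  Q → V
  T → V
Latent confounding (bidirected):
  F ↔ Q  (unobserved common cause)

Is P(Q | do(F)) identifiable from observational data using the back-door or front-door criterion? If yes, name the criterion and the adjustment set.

desc(F)\{F}={D,Q,V}; candidates ⊆ {T}.
F↔Q: latent back-door arc(s) into F.
size 0: {}; under {} F still reaches {Q,V} ∋ Q.
size 1: {T}; under {T} F still reaches {Q,V} ∋ Q.
F↔Q cannot be blocked by any observed set — no back-door set.
{D}: (i) intercepts every directed F→Q path; (ii) no back-door F→{D}; (iii) {F} blocks every back-door {D}→Q. Front-door holds.
P(Q|do(F)) = Σ_{D} P(D|F) Σ_{F'} P(Q|D,F')P(F').

P(Q|do(F)): frontdoor, adjust for {D}.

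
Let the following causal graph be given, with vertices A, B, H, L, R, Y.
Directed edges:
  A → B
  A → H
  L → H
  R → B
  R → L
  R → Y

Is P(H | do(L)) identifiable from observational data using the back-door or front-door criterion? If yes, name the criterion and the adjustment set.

P(H|do(L)): backdoor, adjust for ∅.

desc(L)\{L}={H}; candidates ⊆ {A,B,R,Y}.
∅: L⊥H given ∅ in G with L→· removed — back-door holds.
P(H|do(L)) = P(H|L) — no adjustment needed.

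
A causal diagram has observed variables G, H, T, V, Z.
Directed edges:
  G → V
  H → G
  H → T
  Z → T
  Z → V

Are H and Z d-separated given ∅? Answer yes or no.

Yes — H ⊥ Z | ∅.

Bayes-Ball from H | ∅ reaches {G,T,V}.
Z ∉ reach(H|∅) ⇒ H ⊥ Z | ∅.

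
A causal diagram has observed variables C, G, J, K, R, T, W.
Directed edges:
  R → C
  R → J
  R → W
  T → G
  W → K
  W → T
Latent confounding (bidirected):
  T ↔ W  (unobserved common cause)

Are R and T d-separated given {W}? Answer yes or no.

No — R and T are d-connected given {W}.

Bayes-Ball from R | {W} reaches {C,G,J,T}.
T ∈ reach(R|{W}) ⇒ R ⊥̸ T | {W}.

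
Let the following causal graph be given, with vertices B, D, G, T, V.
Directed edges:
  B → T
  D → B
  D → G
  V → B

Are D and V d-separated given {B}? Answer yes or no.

No — D and V are d-connected given {B}.

Bayes-Ball from D | {B} reaches {G,V}.
V ∈ reach(D|{B}) ⇒ D ⊥̸ V | {B}.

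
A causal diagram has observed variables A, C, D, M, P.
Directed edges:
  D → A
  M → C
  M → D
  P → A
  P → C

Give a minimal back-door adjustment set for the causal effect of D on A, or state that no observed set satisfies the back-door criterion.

desc(D)\{D}={A}; candidates ⊆ {C,M,P}.
∅: D⊥A given ∅ in G with D→· removed — back-door holds.

D→A: minimal back-door set ∅.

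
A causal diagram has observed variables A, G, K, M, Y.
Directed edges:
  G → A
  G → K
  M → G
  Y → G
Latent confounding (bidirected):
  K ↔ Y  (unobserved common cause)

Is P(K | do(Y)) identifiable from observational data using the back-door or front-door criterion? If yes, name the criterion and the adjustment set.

P(K|do(Y)): frontdoor, adjust for {G}.

desc(Y)\{Y}={A,G,K}; candidates ⊆ {M}.
Y↔K: latent back-door arc(s) into Y.
size 0: {}; under {} Y still reaches {K} ∋ K.
size 1: {M}; under {M} Y still reaches {K} ∋ K.
Y↔K cannot be blocked by any observed set — no back-door set.
{G}: (i) intercepts every directed Y→K path; (ii) no back-door Y→{G}; (iii) {Y} blocks every back-door {G}→K. Front-door holds.
P(K|do(Y)) = Σ_{G} P(G|Y) Σ_{Y'} P(K|G,Y')P(Y').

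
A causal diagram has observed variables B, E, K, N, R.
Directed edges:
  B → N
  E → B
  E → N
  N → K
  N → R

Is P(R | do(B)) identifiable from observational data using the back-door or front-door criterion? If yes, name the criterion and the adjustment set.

desc(B)\{B}={K,N,R}; candidates ⊆ {E}.
size 0: {}; under {} B still reaches {E,K,N,R} ∋ R.
{E}: B⊥R given {E} in G with B→· removed — back-door holds.
P(R|do(B)) = Σ_{E} P(R|B,E)·P(E).

P(R|do(B)): backdoor, adjust for {E}.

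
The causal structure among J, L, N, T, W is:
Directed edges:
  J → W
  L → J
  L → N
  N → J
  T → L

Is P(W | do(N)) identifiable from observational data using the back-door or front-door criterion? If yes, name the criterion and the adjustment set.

P(W|do(N)): backdoor, adjust for {L}.

desc(N)\{N}={J,W}; candidates ⊆ {L,T}.
size 0: {}; under {} N still reaches {J,L,T,W} ∋ W.
{L}: N⊥W given {L} in G with N→· removed — back-door holds.
P(W|do(N)) = Σ_{L} P(W|N,L)·P(L).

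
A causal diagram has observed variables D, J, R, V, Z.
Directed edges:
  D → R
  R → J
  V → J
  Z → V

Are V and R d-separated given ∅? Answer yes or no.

Yes — V ⊥ R | ∅.

Bayes-Ball from V | ∅ reaches {J,Z}.
R ∉ reach(V|∅) ⇒ V ⊥ R | ∅.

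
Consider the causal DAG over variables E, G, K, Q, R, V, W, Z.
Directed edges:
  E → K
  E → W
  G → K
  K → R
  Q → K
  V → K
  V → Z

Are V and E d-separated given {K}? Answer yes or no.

No — V and E are d-connected given {K}.

Bayes-Ball from V | {K} reaches {E,G,Q,W,Z}.
E ∈ reach(V|{K}) ⇒ V ⊥̸ E | {K}.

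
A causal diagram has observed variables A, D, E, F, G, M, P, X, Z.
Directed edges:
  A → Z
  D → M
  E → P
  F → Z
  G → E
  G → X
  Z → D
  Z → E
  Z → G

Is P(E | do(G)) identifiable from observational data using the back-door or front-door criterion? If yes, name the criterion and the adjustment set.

desc(G)\{G}={E,P,X}; candidates ⊆ {A,D,F,M,Z}.
size 0: {}; under {} G still reaches {A,D,E,F,M,P,Z} ∋ E.
{Z}: G⊥E given {Z} in G with G→· removed — back-door holds.
P(E|do(G)) = Σ_{Z} P(E|G,Z)·P(Z).

P(E|do(G)): backdoor, adjust for {Z}.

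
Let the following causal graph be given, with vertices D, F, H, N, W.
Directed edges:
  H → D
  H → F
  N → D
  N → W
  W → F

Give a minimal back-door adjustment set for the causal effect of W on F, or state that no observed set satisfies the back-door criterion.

W→F: minimal back-door set ∅.

desc(W)\{W}={F}; candidates ⊆ {D,H,N}.
∅: W⊥F given ∅ in G with W→· removed — back-door holds.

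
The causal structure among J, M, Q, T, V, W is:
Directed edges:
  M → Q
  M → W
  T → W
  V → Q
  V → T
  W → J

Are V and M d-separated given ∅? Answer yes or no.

Yes — V ⊥ M | ∅.

Bayes-Ball from V | ∅ reaches {J,Q,T,W}.
M ∉ reach(V|∅) ⇒ V ⊥ M | ∅.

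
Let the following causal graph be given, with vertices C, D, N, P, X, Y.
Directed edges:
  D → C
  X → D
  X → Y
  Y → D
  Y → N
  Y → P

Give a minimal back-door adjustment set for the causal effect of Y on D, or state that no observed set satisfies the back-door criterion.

Y→D: minimal back-door set {X}.

desc(Y)\{Y}={C,D,N,P}; candidates ⊆ {X}.
size 0: {}; under {} Y still reaches {C,D,X} ∋ D.
{X}: Y⊥D given {X} in G with Y→· removed — back-door holds.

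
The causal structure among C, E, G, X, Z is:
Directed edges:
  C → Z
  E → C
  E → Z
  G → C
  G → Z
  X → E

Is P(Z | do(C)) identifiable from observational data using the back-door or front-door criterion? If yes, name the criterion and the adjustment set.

desc(C)\{C}={Z}; candidates ⊆ {E,G,X}.
size 0: {}; under {} C still reaches {E,G,X,Z} ∋ Z.
size 1: {E}, {G}, {X}; under {E} C still reaches {G,Z} ∋ Z.
{E,G}: C⊥Z given {E,G} in G with C→· removed — back-door holds.
P(Z|do(C)) = Σ_{E,G} P(Z|C,E,G)·P(E,G).

P(Z|do(C)): backdoor, adjust for {E, G}.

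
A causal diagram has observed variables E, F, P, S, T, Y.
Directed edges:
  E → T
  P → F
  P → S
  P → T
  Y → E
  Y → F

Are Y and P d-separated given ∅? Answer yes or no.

Bayes-Ball from Y | ∅ reaches {E,F,T}.
P ∉ reach(Y|∅) ⇒ Y ⊥ P | ∅.

Yes — Y ⊥ P | ∅.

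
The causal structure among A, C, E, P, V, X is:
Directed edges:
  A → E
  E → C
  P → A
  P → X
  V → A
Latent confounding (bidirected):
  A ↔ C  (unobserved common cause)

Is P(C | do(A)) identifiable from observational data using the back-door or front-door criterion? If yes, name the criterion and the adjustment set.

desc(A)\{A}={C,E}; candidates ⊆ {P,V,X}.
A↔C: latent back-door arc(s) into A.
size 0: {}; under {} A still reaches {C,P,V,X} ∋ C.
size 1: {P}, {V}, {X}; under {P} A still reaches {C,V} ∋ C.
size 2: {P,V}, {P,X}, {V,X}; under {P,V} A still reaches {C} ∋ C.
A↔C cannot be blocked by any observed set — no back-door set.
{E}: (i) intercepts every directed A→C path; (ii) no back-door A→{E}; (iii) {A} blocks every back-door {E}→C. Front-door holds.
P(C|do(A)) = Σ_{E} P(E|A) Σ_{A'} P(C|E,A')P(A').

P(C|do(A)): frontdoor, adjust for {E}.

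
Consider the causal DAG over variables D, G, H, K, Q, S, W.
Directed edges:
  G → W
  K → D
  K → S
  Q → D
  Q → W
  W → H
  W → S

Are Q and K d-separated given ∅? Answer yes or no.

Bayes-Ball from Q | ∅ reaches {D,H,S,W}.
K ∉ reach(Q|∅) ⇒ Q ⊥ K | ∅.

Yes — Q ⊥ K | ∅.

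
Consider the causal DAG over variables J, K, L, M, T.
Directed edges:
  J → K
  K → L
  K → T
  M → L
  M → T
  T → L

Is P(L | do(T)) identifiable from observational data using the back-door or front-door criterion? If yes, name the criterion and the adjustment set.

desc(T)\{T}={L}; candidates ⊆ {J,K,M}.
size 0: {}; under {} T still reaches {J,K,L,M} ∋ L.
size 1: {J}, {K}, {M}; under {J} T still reaches {K,L,M} ∋ L.
{K,M}: T⊥L given {K,M} in G with T→· removed — back-door holds.
P(L|do(T)) = Σ_{K,M} P(L|T,K,M)·P(K,M).

P(L|do(T)): backdoor, adjust for {K, M}.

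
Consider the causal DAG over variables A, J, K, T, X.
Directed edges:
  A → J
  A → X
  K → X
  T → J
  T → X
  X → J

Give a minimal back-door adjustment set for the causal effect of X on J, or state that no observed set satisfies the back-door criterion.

X→J: minimal back-door set {A, T}.

desc(X)\{X}={J}; candidates ⊆ {A,K,T}.
size 0: {}; under {} X still reaches {A,J,K,T} ∋ J.
size 1: {A}, {K}, {T}; under {A} X still reaches {J,K,T} ∋ J.
{A,T}: X⊥J given {A,T} in G with X→· removed — back-door holds.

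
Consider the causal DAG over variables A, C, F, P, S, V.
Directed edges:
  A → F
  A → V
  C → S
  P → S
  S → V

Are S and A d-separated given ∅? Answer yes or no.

Bayes-Ball from S | ∅ reaches {C,P,V}.
A ∉ reach(S|∅) ⇒ S ⊥ A | ∅.

Yes — S ⊥ A | ∅.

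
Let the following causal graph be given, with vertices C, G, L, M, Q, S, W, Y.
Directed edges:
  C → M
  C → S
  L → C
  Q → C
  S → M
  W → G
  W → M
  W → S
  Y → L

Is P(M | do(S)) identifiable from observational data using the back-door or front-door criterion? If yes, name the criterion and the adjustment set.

P(M|do(S)): backdoor, adjust for {C, W}.

desc(S)\{S}={M}; candidates ⊆ {C,G,L,Q,W,Y}.
size 0: {}; under {} S still reaches {C,G,L,M,Q,W,Y} ∋ M.
size 1: {C}, {G}, {L} …(+3); under {C} S still reaches {G,M,W} ∋ M.
{C,W}: S⊥M given {C,W} in G with S→· removed — back-door holds.
P(M|do(S)) = Σ_{C,W} P(M|S,C,W)·P(C,W).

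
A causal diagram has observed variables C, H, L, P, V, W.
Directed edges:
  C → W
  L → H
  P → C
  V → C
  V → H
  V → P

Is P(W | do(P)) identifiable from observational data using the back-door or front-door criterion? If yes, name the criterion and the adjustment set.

desc(P)\{P}={C,W}; candidates ⊆ {H,L,V}.
size 0: {}; under {} P still reaches {C,H,V,W} ∋ W.
{V}: P⊥W given {V} in G with P→· removed — back-door holds.
P(W|do(P)) = Σ_{V} P(W|P,V)·P(V).

P(W|do(P)): backdoor, adjust for {V}.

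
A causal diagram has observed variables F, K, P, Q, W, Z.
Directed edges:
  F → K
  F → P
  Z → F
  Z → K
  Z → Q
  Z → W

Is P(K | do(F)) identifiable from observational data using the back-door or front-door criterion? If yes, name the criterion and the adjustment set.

P(K|do(F)): backdoor, adjust for {Z}.

desc(F)\{F}={K,P}; candidates ⊆ {Q,W,Z}.
size 0: {}; under {} F still reaches {K,Q,W,Z} ∋ K.
{Z}: F⊥K given {Z} in G with F→· removed — back-door holds.
P(K|do(F)) = Σ_{Z} P(K|F,Z)·P(Z).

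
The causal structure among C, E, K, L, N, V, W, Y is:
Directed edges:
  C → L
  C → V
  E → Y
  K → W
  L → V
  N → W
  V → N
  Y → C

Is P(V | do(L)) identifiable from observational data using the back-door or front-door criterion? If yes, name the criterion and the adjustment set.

desc(L)\{L}={N,V,W}; candidates ⊆ {C,E,K,Y}.
size 0: {}; under {} L still reaches {C,E,N,V,W,Y} ∋ V.
{C}: L⊥V given {C} in G with L→· removed — back-door holds.
P(V|do(L)) = Σ_{C} P(V|L,C)·P(C).

P(V|do(L)): backdoor, adjust for {C}.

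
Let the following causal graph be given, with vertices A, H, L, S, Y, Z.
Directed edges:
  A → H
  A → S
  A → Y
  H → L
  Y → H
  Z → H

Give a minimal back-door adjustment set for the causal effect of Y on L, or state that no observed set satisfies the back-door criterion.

desc(Y)\{Y}={H,L}; candidates ⊆ {A,S,Z}.
size 0: {}; under {} Y still reaches {A,H,L,S} ∋ L.
{A}: Y⊥L given {A} in G with Y→· removed — back-door holds.

Y→L: minimal back-door set {A}.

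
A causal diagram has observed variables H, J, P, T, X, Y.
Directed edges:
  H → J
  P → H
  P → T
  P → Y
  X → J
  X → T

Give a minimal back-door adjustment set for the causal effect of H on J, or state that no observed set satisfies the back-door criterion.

H→J: minimal back-door set ∅.

desc(H)\{H}={J}; candidates ⊆ {P,T,X,Y}.
∅: H⊥J given ∅ in G with H→· removed — back-door holds.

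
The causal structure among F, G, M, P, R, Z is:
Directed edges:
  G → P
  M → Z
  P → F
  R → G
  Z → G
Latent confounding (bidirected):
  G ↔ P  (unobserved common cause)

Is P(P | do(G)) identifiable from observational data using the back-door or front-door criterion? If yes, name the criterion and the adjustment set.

desc(G)\{G}={F,P}; candidates ⊆ {M,R,Z}.
G↔P: latent back-door arc(s) into G.
size 0: {}; under {} G still reaches {F,M,P,R,Z} ∋ P.
size 1: {M}, {R}, {Z}; under {M} G still reaches {F,P,R,Z} ∋ P.
size 2: {M,R}, {M,Z}, {R,Z}; under {M,R} G still reaches {F,P,Z} ∋ P.
G↔P cannot be blocked by any observed set — no back-door set.
No mediator lies on a directed G→…→P path.
Neither criterion identifies P(P|do(G)) in this graph.

P(P|do(G)): not identifiable (no BD/FD set).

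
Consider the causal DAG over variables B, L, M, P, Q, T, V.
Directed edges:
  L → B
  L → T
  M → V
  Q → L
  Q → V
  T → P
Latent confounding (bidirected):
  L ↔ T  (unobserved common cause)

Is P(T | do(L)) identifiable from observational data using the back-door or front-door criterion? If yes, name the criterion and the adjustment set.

P(T|do(L)): not identifiable (no BD/FD set).

desc(L)\{L}={B,P,T}; candidates ⊆ {M,Q,V}.
L↔T: latent back-door arc(s) into L.
size 0: {}; under {} L still reaches {P,Q,T,V} ∋ T.
size 1: {M}, {Q}, {V}; under {M} L still reaches {P,Q,T,V} ∋ T.
size 2: {M,Q}, {M,V}, {Q,V}; under {M,Q} L still reaches {P,T} ∋ T.
L↔T cannot be blocked by any observed set — no back-door set.
No mediator lies on a directed L→…→T path.
Neither criterion identifies P(T|do(L)) in this graph.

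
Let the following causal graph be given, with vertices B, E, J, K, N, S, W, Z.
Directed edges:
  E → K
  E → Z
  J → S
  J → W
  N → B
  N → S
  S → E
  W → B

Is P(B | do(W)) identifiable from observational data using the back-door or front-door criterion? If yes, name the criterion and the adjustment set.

P(B|do(W)): backdoor, adjust for ∅.

desc(W)\{W}={B}; candidates ⊆ {E,J,K,N,S,Z}.
∅: W⊥B given ∅ in G with W→· removed — back-door holds.
P(B|do(W)) = P(B|W) — no adjustment needed.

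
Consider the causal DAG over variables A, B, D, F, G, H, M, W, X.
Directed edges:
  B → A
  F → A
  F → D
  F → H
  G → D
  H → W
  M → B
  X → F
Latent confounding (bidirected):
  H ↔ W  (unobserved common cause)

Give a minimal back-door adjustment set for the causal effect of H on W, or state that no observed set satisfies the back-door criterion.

desc(H)\{H}={W}; candidates ⊆ {A,B,D,F,G,M,X}.
H↔W: latent back-door arc(s) into H.
size 0: {}; under {} H still reaches {A,D,F,W,X} ∋ W.
size 1: {A}, {B}, {D} …(+4); under {A} H still reaches {B,D,F,M,W,X} ∋ W.
size 2: {A,B}, {A,D}, {A,F} …(+18); under {A,B} H still reaches {D,F,W,X} ∋ W.
H↔W cannot be blocked by any observed set — no back-door set.

H→W: no observed back-door set.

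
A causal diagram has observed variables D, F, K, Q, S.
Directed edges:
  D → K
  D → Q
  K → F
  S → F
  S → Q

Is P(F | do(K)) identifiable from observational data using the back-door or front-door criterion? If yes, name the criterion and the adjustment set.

desc(K)\{K}={F}; candidates ⊆ {D,Q,S}.
∅: K⊥F given ∅ in G with K→· removed — back-door holds.
P(F|do(K)) = P(F|K) — no adjustment needed.

P(F|do(K)): backdoor, adjust for ∅.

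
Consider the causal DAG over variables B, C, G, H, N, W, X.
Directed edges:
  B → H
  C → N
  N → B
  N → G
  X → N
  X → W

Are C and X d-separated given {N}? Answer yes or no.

No — C and X are d-connected given {N}.

Bayes-Ball from C | {N} reaches {W,X}.
X ∈ reach(C|{N}) ⇒ C ⊥̸ X | {N}.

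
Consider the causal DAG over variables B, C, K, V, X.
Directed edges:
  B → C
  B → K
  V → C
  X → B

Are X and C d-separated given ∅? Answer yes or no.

Bayes-Ball from X | ∅ reaches {B,C,K}.
C ∈ reach(X|∅) ⇒ X ⊥̸ C | ∅.

No — X and C are d-connected given ∅.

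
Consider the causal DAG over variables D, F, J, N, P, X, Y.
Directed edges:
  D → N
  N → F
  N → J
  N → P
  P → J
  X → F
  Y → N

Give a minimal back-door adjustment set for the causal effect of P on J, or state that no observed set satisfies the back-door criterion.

desc(P)\{P}={J}; candidates ⊆ {D,F,N,X,Y}.
size 0: {}; under {} P still reaches {D,F,J,N,Y} ∋ J.
{N}: P⊥J given {N} in G with P→· removed — back-door holds.

P→J: minimal back-door set {N}.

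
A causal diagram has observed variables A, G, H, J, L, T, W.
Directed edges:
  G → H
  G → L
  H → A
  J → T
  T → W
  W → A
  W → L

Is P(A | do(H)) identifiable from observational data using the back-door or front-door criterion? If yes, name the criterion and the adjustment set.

P(A|do(H)): backdoor, adjust for ∅.

desc(H)\{H}={A}; candidates ⊆ {G,J,L,T,W}.
∅: H⊥A given ∅ in G with H→· removed — back-door holds.
P(A|do(H)) = P(A|H) — no adjustment needed.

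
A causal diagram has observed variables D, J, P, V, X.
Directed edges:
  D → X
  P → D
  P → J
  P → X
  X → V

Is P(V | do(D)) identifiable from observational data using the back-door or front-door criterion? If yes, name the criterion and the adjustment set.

P(V|do(D)): backdoor, adjust for {P}.

desc(D)\{D}={V,X}; candidates ⊆ {J,P}.
size 0: {}; under {} D still reaches {J,P,V,X} ∋ V.
{P}: D⊥V given {P} in G with D→· removed — back-door holds.
P(V|do(D)) = Σ_{P} P(V|D,P)·P(P).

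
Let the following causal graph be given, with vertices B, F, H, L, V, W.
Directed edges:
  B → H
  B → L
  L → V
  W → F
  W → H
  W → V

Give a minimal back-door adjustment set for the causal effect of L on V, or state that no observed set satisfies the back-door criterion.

desc(L)\{L}={V}; candidates ⊆ {B,F,H,W}.
∅: L⊥V given ∅ in G with L→· removed — back-door holds.

L→V: minimal back-door set ∅.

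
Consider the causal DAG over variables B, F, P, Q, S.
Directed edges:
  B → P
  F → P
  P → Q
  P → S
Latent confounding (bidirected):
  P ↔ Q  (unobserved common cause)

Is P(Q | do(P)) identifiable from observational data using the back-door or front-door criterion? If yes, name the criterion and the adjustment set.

desc(P)\{P}={Q,S}; candidates ⊆ {B,F}.
P↔Q: latent back-door arc(s) into P.
size 0: {}; under {} P still reaches {B,F,Q} ∋ Q.
size 1: {B}, {F}; under {B} P still reaches {F,Q} ∋ Q.
size 2: {B,F}; under {B,F} P still reaches {Q} ∋ Q.
P↔Q cannot be blocked by any observed set — no back-door set.
No mediator lies on a directed P→…→Q path.
Neither criterion identifies P(Q|do(P)) in this graph.

P(Q|do(P)): not identifiable (no BD/FD set).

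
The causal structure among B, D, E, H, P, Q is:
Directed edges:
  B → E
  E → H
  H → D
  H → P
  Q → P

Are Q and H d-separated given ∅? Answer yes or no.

Yes — Q ⊥ H | ∅.

Bayes-Ball from Q | ∅ reaches {P}.
H ∉ reach(Q|∅) ⇒ Q ⊥ H | ∅.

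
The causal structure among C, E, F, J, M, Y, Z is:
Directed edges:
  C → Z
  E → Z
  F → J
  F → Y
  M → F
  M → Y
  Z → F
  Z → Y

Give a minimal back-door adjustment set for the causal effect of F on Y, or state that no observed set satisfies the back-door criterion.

desc(F)\{F}={J,Y}; candidates ⊆ {C,E,M,Z}.
size 0: {}; under {} F still reaches {C,E,M,Y,Z} ∋ Y.
size 1: {C}, {E}, {M} …(+1); under {C} F still reaches {E,M,Y,Z} ∋ Y.
{M,Z}: F⊥Y given {M,Z} in G with F→· removed — back-door holds.

F→Y: minimal back-door set {M, Z}.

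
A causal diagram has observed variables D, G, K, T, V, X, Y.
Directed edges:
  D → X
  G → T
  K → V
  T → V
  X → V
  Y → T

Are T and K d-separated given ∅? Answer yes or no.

Bayes-Ball from T | ∅ reaches {G,V,Y}.
K ∉ reach(T|∅) ⇒ T ⊥ K | ∅.

Yes — T ⊥ K | ∅.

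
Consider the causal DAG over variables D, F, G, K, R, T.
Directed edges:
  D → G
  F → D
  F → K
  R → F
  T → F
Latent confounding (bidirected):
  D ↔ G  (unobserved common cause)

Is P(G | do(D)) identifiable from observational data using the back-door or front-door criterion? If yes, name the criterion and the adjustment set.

desc(D)\{D}={G}; candidates ⊆ {F,K,R,T}.
D↔G: latent back-door arc(s) into D.
size 0: {}; under {} D still reaches {F,G,K,R,T} ∋ G.
size 1: {F}, {K}, {R} …(+1); under {F} D still reaches {G} ∋ G.
size 2: {F,K}, {F,R}, {F,T} …(+3); under {F,K} D still reaches {G} ∋ G.
D↔G cannot be blocked by any observed set — no back-door set.
No mediator lies on a directed D→…→G path.
Neither criterion identifies P(G|do(D)) in this graph.

P(G|do(D)): not identifiable (no BD/FD set).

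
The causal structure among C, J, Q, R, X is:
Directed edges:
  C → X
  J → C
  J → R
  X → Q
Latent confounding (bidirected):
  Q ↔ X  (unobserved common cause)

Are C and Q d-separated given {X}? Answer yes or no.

Bayes-Ball from C | {X} reaches {J,Q,R}.
Q ∈ reach(C|{X}) ⇒ C ⊥̸ Q | {X}.

No — C and Q are d-connected given {X}.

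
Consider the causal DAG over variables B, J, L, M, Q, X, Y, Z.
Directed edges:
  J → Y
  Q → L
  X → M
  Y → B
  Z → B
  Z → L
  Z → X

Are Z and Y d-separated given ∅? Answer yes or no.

Yes — Z ⊥ Y | ∅.

Bayes-Ball from Z | ∅ reaches {B,L,M,X}.
Y ∉ reach(Z|∅) ⇒ Z ⊥ Y | ∅.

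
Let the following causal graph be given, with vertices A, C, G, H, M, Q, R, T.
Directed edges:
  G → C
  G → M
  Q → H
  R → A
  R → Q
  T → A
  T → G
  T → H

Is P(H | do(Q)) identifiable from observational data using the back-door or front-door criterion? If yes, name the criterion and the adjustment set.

P(H|do(Q)): backdoor, adjust for ∅.

desc(Q)\{Q}={H}; candidates ⊆ {A,C,G,M,R,T}.
∅: Q⊥H given ∅ in G with Q→· removed — back-door holds.
P(H|do(Q)) = P(H|Q) — no adjustment needed.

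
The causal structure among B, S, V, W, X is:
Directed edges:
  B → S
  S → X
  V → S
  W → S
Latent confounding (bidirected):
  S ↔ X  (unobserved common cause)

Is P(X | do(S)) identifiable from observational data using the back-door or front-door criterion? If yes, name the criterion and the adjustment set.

desc(S)\{S}={X}; candidates ⊆ {B,V,W}.
S↔X: latent back-door arc(s) into S.
size 0: {}; under {} S still reaches {B,V,W,X} ∋ X.
size 1: {B}, {V}, {W}; under {B} S still reaches {V,W,X} ∋ X.
size 2: {B,V}, {B,W}, {V,W}; under {B,V} S still reaches {W,X} ∋ X.
S↔X cannot be blocked by any observed set — no back-door set.
No mediator lies on a directed S→…→X path.
Neither criterion identifies P(X|do(S)) in this graph.

P(X|do(S)): not identifiable (no BD/FD set).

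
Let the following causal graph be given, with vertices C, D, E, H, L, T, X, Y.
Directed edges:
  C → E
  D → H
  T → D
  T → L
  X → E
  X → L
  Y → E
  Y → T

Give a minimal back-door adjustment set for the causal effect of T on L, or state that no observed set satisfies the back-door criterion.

T→L: minimal back-door set ∅.

desc(T)\{T}={D,H,L}; candidates ⊆ {C,E,X,Y}.
∅: T⊥L given ∅ in G with T→· removed — back-door holds.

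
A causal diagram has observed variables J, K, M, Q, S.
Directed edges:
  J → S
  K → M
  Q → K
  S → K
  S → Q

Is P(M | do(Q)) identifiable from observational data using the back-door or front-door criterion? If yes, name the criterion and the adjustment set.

desc(Q)\{Q}={K,M}; candidates ⊆ {J,S}.
size 0: {}; under {} Q still reaches {J,K,M,S} ∋ M.
{S}: Q⊥M given {S} in G with Q→· removed — back-door holds.
P(M|do(Q)) = Σ_{S} P(M|Q,S)·P(S).

P(M|do(Q)): backdoor, adjust for {S}.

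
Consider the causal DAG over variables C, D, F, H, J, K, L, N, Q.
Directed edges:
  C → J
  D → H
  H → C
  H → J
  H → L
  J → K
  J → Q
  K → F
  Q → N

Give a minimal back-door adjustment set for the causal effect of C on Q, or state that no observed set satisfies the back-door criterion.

desc(C)\{C}={F,J,K,N,Q}; candidates ⊆ {D,H,L}.
size 0: {}; under {} C still reaches {D,F,H,J,K,L,N,Q} ∋ Q.
{H}: C⊥Q given {H} in G with C→· removed — back-door holds.

C→Q: minimal back-door set {H}.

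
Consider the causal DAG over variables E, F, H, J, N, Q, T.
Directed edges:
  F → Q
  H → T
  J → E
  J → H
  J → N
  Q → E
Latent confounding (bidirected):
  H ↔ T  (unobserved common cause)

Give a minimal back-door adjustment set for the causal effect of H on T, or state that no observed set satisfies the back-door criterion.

desc(H)\{H}={T}; candidates ⊆ {E,F,J,N,Q}.
H↔T: latent back-door arc(s) into H.
size 0: {}; under {} H still reaches {E,J,N,T} ∋ T.
size 1: {E}, {F}, {J} …(+2); under {E} H still reaches {F,J,N,Q,T} ∋ T.
size 2: {E,F}, {E,J}, {E,N} …(+7); under {E,F} H still reaches {J,N,Q,T} ∋ T.
H↔T cannot be blocked by any observed set — no back-door set.

H→T: no observed back-door set.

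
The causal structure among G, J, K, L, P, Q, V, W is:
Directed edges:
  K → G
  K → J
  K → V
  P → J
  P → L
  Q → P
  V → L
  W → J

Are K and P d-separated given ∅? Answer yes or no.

Yes — K ⊥ P | ∅.

Bayes-Ball from K | ∅ reaches {G,J,L,V}.
P ∉ reach(K|∅) ⇒ K ⊥ P | ∅.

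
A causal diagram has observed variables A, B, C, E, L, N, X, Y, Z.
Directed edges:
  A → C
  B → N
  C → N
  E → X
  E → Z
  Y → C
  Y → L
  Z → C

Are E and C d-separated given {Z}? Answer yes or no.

Bayes-Ball from E | {Z} reaches {X}.
C ∉ reach(E|{Z}) ⇒ E ⊥ C | {Z}.

Yes — E ⊥ C | {Z}.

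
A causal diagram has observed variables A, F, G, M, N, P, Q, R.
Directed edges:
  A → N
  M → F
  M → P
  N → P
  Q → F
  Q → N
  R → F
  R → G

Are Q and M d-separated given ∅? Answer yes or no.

Yes — Q ⊥ M | ∅.

Bayes-Ball from Q | ∅ reaches {F,N,P}.
M ∉ reach(Q|∅) ⇒ Q ⊥ M | ∅.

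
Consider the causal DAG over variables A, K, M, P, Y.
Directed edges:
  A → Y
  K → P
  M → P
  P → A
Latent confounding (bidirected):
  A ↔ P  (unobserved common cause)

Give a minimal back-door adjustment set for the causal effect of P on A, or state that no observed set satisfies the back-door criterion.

P→A: no observed back-door set.

desc(P)\{P}={A,Y}; candidates ⊆ {K,M}.
P↔A: latent back-door arc(s) into P.
size 0: {}; under {} P still reaches {A,K,M,Y} ∋ A.
size 1: {K}, {M}; under {K} P still reaches {A,M,Y} ∋ A.
size 2: {K,M}; under {K,M} P still reaches {A,Y} ∋ A.
P↔A cannot be blocked by any observed set — no back-door set.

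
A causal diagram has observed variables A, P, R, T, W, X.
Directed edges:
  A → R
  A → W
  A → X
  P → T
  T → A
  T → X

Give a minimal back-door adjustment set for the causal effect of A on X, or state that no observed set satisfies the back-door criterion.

A→X: minimal back-door set {T}.

desc(A)\{A}={R,W,X}; candidates ⊆ {P,T}.
size 0: {}; under {} A still reaches {P,T,X} ∋ X.
{T}: A⊥X given {T} in G with A→· removed — back-door holds.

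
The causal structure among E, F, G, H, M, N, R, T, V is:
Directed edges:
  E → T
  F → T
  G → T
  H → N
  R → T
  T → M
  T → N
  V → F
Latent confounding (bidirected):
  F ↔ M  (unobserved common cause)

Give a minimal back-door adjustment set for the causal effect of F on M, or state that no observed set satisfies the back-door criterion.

F→M: no observed back-door set.

desc(F)\{F}={M,N,T}; candidates ⊆ {E,G,H,R,V}.
F↔M: latent back-door arc(s) into F.
size 0: {}; under {} F still reaches {M,V} ∋ M.
size 1: {E}, {G}, {H} …(+2); under {E} F still reaches {M,V} ∋ M.
size 2: {E,G}, {E,H}, {E,R} …(+7); under {E,G} F still reaches {M,V} ∋ M.
F↔M cannot be blocked by any observed set — no back-door set.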